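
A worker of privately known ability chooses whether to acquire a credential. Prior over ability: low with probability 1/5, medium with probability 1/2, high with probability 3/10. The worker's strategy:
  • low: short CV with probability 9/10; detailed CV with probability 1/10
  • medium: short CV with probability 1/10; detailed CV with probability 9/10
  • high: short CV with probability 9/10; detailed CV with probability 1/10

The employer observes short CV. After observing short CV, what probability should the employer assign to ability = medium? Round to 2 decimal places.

P(short CV) = (1/5)·(9/10) + (1/2)·(1/10) + (3/10)·(9/10) = 1/2
P(medium | short CV) = ((1/2)·(1/10)) / (1/2) = (1/20) / (1/2) = 1/10

0.10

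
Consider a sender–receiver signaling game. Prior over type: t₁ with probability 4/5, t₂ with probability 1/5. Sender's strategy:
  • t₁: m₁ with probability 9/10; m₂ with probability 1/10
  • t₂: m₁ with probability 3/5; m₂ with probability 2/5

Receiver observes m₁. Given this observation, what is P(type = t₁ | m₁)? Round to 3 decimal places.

P(m₁) = (4/5)·(9/10) + (1/5)·(3/5) = 21/25
P(t₁ | m₁) = ((4/5)·(9/10)) / (21/25) = (18/25) / (21/25) = 6/7

0.857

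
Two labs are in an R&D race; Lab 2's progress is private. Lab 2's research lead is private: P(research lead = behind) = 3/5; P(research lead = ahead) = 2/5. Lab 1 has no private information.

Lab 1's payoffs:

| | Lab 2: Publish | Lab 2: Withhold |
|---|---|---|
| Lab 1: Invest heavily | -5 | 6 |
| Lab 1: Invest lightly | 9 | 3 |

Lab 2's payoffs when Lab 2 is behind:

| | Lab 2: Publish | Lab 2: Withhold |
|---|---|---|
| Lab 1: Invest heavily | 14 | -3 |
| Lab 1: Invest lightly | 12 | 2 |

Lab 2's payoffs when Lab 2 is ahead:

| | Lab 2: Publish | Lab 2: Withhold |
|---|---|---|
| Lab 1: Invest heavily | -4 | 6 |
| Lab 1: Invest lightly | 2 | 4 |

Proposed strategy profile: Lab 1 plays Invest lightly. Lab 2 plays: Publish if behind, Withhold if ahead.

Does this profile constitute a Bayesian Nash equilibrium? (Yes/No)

Yes

Lab 1 plays Invest lightly: E[Invest lightly] = 3/5·(9) + 2/5·(3) = 33/5; E[Invest heavily] = -3/5. Best-responding. ✓
Lab 2 (research lead behind), facing Invest lightly: Publish gives 12, Withhold gives 2. Proposed Publish is best. ✓
Lab 2 (research lead ahead), facing Invest lightly: Publish gives 2, Withhold gives 4. Proposed Withhold is best. ✓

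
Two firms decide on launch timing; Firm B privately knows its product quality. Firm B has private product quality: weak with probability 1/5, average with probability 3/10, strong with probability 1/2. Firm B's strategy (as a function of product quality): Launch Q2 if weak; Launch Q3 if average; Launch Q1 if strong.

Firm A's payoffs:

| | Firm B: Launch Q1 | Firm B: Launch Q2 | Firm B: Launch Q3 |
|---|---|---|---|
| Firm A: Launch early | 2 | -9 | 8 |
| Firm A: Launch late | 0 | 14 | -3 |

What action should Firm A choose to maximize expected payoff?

Launch late

E[Launch early] = 1/5·(-9) + 3/10·(8) + 1/2·(2) = 8/5
E[Launch late] = 1/5·(14) + 3/10·(-3) + 1/2·(0) = 19/10
Best response: Launch late (19/10 is the largest).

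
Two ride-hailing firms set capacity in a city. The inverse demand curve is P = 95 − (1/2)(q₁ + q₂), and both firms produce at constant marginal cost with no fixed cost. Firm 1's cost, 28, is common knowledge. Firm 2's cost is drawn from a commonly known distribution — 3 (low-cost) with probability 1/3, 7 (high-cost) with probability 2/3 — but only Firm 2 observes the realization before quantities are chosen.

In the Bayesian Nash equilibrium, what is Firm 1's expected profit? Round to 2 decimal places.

Firm 2 with cost c maximizes (95 − (1/2)(q₁+q₂) − c)·q₂, giving q₂(c) = (95 − c − (1/2)q₁).
E[c₂] = 1/3·3 + 2/3·7 = 5.66667
Firm 1's FOC against E[q₂] yields q₁ = (95 − 2·28 + E[c₂])/(3/2) = (95 − 56 + 5.66667)/(3/2) = 29.7778.
E[P] = 95 − (1/2)·(q₁ + E[q₂]) = 42.8889; Firm 1's expected profit = (E[P] − 28)·q₁ = (42.8889 − 28)·29.7778 = 443.358.

443.36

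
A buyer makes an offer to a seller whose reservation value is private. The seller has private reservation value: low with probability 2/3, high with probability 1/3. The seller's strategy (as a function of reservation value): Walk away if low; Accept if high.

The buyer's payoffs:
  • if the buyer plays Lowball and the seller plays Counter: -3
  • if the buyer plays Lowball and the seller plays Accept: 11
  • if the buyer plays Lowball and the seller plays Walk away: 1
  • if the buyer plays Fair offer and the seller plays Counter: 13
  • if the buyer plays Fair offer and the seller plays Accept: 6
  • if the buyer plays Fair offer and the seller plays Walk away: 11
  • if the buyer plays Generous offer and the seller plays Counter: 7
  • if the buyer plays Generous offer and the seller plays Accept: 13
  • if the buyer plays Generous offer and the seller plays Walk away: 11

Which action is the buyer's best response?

E[Lowball] = 2/3·(1) + 1/3·(11) = 13/3
E[Fair offer] = 2/3·(11) + 1/3·(6) = 28/3
E[Generous offer] = 2/3·(11) + 1/3·(13) = 35/3
Best response: Generous offer (35/3 is the largest).

Generous offer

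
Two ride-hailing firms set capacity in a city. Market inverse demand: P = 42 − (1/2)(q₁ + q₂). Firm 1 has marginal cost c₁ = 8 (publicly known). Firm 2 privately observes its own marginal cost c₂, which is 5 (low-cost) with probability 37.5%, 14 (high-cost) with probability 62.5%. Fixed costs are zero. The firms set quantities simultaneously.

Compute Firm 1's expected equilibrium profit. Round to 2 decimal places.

Type-c best response for Firm 2: q₂(c) = (42 − c) − q₁/2.
Firm 1 maximizes expected profit; its first-order condition is 42 − q₁ − (1/2)E[q₂] − 8 = 0.
Substituting E[q₂] and solving: E[c₂] = 10.625, so q₁ = (42 − 2·8 + 10.625)/(3/2) = 24.4167.
E[P] = 42 − (1/2)·(q₁ + E[q₂]) = 20.2083; Firm 1's expected profit = (E[P] − 8)·q₁ = (20.2083 − 8)·24.4167 = 298.087.

298.09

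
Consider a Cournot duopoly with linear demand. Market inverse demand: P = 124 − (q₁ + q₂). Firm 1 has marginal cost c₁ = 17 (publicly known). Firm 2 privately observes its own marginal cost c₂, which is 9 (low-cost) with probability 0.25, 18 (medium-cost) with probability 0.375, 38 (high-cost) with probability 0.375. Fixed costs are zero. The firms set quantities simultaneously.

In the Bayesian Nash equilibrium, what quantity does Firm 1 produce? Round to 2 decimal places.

37.75

Type-c best response for Firm 2: q₂(c) = (124 − c)/2 − q₁/2.
Firm 1 maximizes expected profit; its first-order condition is 124 − 2q₁ − E[q₂] − 17 = 0.
Substituting E[q₂] and solving: E[c₂] = 23.25, so q₁ = (124 − 2·17 + 23.25)/3 = 37.75.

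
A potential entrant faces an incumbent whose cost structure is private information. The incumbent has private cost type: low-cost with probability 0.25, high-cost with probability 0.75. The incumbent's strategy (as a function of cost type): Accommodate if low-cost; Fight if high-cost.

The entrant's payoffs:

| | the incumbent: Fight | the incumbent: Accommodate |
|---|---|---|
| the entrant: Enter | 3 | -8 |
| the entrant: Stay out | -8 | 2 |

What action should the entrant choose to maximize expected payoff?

Compute the entrant's expected payoff for each action, taking the expectation over the incumbent's type.
E[Enter] = 0.25·(-8) + 0.75·(3) = 0.25
E[Stay out] = 0.25·(2) + 0.75·(-8) = -5.5
Best response: Enter (0.25 is the largest).

Enter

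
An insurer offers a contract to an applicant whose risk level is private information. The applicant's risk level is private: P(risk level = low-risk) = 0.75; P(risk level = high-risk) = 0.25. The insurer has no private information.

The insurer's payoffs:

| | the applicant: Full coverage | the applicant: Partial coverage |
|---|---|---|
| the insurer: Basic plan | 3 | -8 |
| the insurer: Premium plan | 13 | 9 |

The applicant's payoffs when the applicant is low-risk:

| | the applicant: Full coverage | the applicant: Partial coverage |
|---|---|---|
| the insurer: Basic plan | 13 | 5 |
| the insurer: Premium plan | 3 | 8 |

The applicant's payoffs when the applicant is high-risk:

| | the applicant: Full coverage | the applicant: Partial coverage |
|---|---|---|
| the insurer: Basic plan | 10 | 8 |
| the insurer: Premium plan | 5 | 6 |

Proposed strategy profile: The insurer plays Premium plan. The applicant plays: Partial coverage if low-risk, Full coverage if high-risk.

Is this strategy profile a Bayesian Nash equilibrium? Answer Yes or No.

The insurer plays Premium plan: E[Premium plan] = 0.75·(9) + 0.25·(13) = 10; E[Basic plan] = -5.25. Best-responding. ✓
The applicant (risk level low-risk), facing Premium plan: Full coverage gives 3, Partial coverage gives 8. Proposed Partial coverage is best. ✓
The applicant (risk level high-risk), facing Premium plan: Full coverage gives 5, Partial coverage gives 6. Proposed Full coverage is not best — profitable deviation exists. ✗

No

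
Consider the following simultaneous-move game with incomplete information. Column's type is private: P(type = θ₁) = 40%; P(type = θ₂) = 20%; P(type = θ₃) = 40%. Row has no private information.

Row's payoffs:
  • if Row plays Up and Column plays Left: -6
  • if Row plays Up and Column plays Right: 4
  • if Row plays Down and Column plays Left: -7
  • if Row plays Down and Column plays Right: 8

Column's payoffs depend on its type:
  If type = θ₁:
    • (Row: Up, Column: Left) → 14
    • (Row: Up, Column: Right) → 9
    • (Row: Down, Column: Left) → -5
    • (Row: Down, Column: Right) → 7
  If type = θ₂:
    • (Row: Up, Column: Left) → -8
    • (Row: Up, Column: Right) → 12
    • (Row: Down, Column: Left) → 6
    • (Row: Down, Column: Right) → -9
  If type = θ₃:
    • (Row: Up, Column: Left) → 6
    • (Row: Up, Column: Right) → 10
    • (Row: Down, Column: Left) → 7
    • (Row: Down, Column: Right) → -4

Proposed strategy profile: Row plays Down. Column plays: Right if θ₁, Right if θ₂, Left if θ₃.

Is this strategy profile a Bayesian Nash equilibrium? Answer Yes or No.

A profile is a BNE iff every type of every player is best-responding given beliefs about the other side.
Row plays Down: E[Down] = 0.4·(8) + 0.2·(8) + 0.4·(-7) = 2; E[Up] = 0. Best-responding. ✓
Column (type θ₁), facing Down: Left gives -5, Right gives 7. Proposed Right is best. ✓
Column (type θ₂), facing Down: Left gives 6, Right gives -9. Proposed Right is not best — profitable deviation exists. ✗
Column (type θ₃), facing Down: Left gives 7, Right gives -4. Proposed Left is best. ✓

No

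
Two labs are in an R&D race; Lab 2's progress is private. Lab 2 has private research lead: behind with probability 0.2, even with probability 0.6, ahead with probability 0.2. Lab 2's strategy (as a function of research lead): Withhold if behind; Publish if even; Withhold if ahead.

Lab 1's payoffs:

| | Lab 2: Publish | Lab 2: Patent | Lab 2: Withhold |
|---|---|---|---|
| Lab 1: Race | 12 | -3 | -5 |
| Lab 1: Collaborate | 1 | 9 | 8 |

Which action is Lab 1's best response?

Race

Compute Lab 1's expected payoff for each action, taking the expectation over Lab 2's type.
E[Race] = 0.2·(-5) + 0.6·(12) + 0.2·(-5) = 5.2
E[Collaborate] = 0.2·(8) + 0.6·(1) + 0.2·(8) = 3.8
Best response: Race (5.2 is the largest).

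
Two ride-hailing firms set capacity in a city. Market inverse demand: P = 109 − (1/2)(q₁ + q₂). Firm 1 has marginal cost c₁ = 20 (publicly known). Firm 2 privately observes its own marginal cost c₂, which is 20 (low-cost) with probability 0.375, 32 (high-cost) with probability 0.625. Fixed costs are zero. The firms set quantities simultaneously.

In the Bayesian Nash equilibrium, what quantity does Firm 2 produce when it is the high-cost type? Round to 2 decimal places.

Type-c best response for Firm 2: q₂(c) = (109 − c) − q₁/2.
Firm 1 maximizes expected profit; its first-order condition is 109 − q₁ − (1/2)E[q₂] − 20 = 0.
Substituting E[q₂] and solving: E[c₂] = 27.5, so q₁ = (109 − 2·20 + 27.5)/(3/2) = 64.3333.
q₂(high-cost) = (109 − 32 − (1/2)·64.3333) = 44.8333.

44.83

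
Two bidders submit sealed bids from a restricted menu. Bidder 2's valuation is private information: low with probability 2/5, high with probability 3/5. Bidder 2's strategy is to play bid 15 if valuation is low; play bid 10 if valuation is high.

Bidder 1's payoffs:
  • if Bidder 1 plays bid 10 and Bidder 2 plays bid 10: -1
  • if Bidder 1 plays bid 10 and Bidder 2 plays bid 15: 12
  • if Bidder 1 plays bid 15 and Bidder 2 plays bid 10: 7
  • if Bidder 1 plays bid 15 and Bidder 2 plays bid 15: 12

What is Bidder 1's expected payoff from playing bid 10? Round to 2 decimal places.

4.20

Take the expectation over Bidder 2's valuation, weighting each type's action by its prior probability.
E[bid 10] = 2/5·12 + 3/5·(-1) = 24/5 + (-3/5) = 21/5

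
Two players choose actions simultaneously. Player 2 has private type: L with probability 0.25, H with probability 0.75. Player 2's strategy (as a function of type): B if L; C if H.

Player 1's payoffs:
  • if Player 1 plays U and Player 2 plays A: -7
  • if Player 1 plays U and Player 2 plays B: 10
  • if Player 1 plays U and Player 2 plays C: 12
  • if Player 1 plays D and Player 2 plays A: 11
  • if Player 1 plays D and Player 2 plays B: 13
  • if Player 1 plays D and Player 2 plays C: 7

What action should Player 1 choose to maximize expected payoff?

E[U] = 0.25·(10) + 0.75·(12) = 11.5
E[D] = 0.25·(13) + 0.75·(7) = 8.5
Best response: U (11.5 is the largest).

U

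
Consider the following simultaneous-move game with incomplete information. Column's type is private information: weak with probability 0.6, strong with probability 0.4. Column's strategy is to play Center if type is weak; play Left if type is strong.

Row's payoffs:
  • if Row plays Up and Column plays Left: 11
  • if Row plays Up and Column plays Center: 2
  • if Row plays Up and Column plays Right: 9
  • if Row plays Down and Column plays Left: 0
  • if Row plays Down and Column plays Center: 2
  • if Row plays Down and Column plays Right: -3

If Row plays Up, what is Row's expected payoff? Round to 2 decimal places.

Take the expectation over Column's type, weighting each type's action by its prior probability.
E[Up] = 0.6·2 + 0.4·11 = 1.2 + 4.4 = 5.6

5.60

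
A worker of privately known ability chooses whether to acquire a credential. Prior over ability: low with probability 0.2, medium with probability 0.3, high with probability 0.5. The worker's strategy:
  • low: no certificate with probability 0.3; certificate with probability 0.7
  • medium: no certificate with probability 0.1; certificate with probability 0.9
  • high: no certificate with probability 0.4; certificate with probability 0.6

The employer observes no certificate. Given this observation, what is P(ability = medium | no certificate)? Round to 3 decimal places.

0.103

P(no certificate) = 0.2·0.3 + 0.3·0.1 + 0.5·0.4 = 0.29
P(medium | no certificate) = (0.3·0.1) / 0.29 = 0.03 / 0.29 = 0.103448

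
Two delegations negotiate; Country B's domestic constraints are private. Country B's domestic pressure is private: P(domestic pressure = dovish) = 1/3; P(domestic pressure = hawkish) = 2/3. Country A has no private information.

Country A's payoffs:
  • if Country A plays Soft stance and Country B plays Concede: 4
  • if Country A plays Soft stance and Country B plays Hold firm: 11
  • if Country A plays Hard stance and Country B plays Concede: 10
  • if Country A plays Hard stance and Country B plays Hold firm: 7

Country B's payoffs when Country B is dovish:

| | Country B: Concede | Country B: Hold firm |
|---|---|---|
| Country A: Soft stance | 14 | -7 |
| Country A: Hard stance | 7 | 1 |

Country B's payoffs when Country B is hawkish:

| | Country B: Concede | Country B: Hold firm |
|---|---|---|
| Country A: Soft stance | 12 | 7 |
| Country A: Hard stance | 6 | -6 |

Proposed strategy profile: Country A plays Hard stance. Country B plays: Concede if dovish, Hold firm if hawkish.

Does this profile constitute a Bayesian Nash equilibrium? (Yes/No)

Country A plays Hard stance: E[Hard stance] = 1/3·(10) + 2/3·(7) = 8; E[Soft stance] = 26/3. Not best-responding. ✗
Country B (domestic pressure dovish), facing Hard stance: Concede gives 7, Hold firm gives 1. Proposed Concede is best. ✓
Country B (domestic pressure hawkish), facing Hard stance: Concede gives 6, Hold firm gives -6. Proposed Hold firm is not best — profitable deviation exists. ✗

No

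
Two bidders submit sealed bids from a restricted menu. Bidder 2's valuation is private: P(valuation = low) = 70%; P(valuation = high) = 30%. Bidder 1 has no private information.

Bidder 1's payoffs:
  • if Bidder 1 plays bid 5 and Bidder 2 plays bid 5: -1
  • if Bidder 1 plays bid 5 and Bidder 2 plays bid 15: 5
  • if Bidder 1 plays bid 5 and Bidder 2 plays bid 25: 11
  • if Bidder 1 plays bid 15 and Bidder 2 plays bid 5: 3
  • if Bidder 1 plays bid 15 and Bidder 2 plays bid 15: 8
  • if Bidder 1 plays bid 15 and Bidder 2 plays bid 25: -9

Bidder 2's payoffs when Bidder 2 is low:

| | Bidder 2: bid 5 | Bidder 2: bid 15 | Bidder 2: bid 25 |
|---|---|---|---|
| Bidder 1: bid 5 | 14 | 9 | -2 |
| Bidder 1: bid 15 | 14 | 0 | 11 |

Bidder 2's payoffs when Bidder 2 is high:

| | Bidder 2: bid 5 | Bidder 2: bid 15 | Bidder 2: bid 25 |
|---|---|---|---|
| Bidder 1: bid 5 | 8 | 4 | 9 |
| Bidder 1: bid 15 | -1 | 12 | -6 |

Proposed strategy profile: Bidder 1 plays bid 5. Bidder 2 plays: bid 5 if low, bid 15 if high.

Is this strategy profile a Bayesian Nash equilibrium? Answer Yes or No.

Bidder 1 plays bid 5: E[bid 5] = 0.7·(-1) + 0.3·(5) = 0.8; E[bid 15] = 4.5. Not best-responding. ✗
Bidder 2 (valuation low), facing bid 5: bid 5 gives 14, bid 15 gives 9, bid 25 gives -2. Proposed bid 5 is best. ✓
Bidder 2 (valuation high), facing bid 5: bid 5 gives 8, bid 15 gives 4, bid 25 gives 9. Proposed bid 15 is not best — profitable deviation exists. ✗

No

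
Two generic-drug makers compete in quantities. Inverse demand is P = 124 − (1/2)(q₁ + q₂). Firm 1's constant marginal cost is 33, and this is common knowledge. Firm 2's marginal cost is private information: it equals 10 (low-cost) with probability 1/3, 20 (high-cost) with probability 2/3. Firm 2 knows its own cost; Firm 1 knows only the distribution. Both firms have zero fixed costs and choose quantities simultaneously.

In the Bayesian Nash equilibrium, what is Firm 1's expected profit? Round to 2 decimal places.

Firm 2 with cost c maximizes (124 − (1/2)(q₁+q₂) − c)·q₂, giving q₂(c) = (124 − c − (1/2)q₁).
E[c₂] = 1/3·10 + 2/3·20 = 16.6667
Firm 1's FOC against E[q₂] yields q₁ = (124 − 2·33 + E[c₂])/(3/2) = (124 − 66 + 16.6667)/(3/2) = 49.7778.
E[P] = 124 − (1/2)·(q₁ + E[q₂]) = 57.8889; Firm 1's expected profit = (E[P] − 33)·q₁ = (57.8889 − 33)·49.7778 = 1238.91.

1238.91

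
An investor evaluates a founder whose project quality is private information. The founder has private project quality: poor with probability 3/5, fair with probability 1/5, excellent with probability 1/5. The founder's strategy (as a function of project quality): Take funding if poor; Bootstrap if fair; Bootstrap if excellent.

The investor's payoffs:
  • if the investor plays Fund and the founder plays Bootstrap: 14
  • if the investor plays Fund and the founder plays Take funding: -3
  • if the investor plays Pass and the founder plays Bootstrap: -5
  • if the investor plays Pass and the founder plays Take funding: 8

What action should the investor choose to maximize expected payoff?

Fund

Compute the investor's expected payoff for each action, taking the expectation over the founder's type.
E[Fund] = 3/5·(-3) + 1/5·(14) + 1/5·(14) = 19/5
E[Pass] = 3/5·(8) + 1/5·(-5) + 1/5·(-5) = 14/5
Best response: Fund (19/5 is the largest).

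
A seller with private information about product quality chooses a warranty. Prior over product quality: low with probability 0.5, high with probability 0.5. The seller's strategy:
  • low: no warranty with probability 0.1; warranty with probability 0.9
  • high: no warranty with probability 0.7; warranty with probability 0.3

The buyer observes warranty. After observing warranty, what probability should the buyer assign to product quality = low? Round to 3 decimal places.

0.750

Apply Bayes' rule using the sender's strategy as the likelihood.
P(warranty) = 0.5·0.9 + 0.5·0.3 = 0.6
P(low | warranty) = (0.5·0.9) / 0.6 = 0.45 / 0.6 = 0.75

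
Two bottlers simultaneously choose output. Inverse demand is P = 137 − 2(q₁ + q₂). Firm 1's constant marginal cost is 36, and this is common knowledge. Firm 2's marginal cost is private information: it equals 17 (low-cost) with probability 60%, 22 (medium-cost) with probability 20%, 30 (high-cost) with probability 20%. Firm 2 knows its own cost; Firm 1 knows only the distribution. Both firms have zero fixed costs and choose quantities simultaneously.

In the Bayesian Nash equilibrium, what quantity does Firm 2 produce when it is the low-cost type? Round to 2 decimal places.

22.87

Type-c best response for Firm 2: q₂(c) = (137 − c)/4 − q₁/2.
Firm 1 maximizes expected profit; its first-order condition is 137 − 4q₁ − 2E[q₂] − 36 = 0.
Substituting E[q₂] and solving: E[c₂] = 20.6, so q₁ = (137 − 2·36 + 20.6)/6 = 14.2667.
q₂(low-cost) = (137 − 17 − 2·14.2667)/4 = 22.8667.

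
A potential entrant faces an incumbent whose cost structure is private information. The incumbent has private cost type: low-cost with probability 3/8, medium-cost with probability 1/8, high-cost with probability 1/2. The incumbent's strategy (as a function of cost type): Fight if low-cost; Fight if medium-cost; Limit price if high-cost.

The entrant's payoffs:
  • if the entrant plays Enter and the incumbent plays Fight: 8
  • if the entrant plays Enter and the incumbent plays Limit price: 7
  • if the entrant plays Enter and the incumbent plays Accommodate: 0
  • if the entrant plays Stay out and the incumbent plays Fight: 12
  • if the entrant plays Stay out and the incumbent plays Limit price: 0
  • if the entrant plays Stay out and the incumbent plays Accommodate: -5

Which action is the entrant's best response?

Enter

Compute the entrant's expected payoff for each action, taking the expectation over the incumbent's type.
E[Enter] = 3/8·(8) + 1/8·(8) + 1/2·(7) = 15/2
E[Stay out] = 3/8·(12) + 1/8·(12) + 1/2·(0) = 6
Best response: Enter (15/2 is the largest).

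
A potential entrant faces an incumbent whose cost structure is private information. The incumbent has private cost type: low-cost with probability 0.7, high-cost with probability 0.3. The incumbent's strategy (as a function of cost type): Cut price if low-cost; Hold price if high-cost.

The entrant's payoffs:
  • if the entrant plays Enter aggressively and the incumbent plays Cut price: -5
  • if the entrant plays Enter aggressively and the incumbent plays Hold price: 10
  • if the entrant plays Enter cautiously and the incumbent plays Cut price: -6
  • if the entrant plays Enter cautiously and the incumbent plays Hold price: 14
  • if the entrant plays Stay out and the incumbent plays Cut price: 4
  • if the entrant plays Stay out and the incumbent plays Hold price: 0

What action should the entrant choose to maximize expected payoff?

Compute the entrant's expected payoff for each action, taking the expectation over the incumbent's type.
E[Enter aggressively] = 0.7·(-5) + 0.3·(10) = -0.5
E[Enter cautiously] = 0.7·(-6) + 0.3·(14) = 0
E[Stay out] = 0.7·(4) + 0.3·(0) = 2.8
Best response: Stay out (2.8 is the largest).

Stay out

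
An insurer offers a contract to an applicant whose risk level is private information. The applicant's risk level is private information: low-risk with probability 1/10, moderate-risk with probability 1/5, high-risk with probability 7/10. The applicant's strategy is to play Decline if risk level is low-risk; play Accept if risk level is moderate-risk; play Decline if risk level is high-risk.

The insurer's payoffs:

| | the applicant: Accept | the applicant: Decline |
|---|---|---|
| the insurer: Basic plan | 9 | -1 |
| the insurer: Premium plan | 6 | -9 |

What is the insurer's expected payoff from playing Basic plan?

1

E[Basic plan] = 1/10·(-1) + 1/5·9 + 7/10·(-1) = (-1/10) + 9/5 + (-7/10) = 1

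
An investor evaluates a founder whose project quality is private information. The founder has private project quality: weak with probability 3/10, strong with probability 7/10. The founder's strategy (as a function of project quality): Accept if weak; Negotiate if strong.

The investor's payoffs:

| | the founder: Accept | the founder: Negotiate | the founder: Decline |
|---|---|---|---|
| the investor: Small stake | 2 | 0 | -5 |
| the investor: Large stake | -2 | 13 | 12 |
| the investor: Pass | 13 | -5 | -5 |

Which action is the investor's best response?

Large stake

E[Small stake] = 3/10·(2) + 7/10·(0) = 3/5
E[Large stake] = 3/10·(-2) + 7/10·(13) = 17/2
E[Pass] = 3/10·(13) + 7/10·(-5) = 2/5
Best response: Large stake (17/2 is the largest).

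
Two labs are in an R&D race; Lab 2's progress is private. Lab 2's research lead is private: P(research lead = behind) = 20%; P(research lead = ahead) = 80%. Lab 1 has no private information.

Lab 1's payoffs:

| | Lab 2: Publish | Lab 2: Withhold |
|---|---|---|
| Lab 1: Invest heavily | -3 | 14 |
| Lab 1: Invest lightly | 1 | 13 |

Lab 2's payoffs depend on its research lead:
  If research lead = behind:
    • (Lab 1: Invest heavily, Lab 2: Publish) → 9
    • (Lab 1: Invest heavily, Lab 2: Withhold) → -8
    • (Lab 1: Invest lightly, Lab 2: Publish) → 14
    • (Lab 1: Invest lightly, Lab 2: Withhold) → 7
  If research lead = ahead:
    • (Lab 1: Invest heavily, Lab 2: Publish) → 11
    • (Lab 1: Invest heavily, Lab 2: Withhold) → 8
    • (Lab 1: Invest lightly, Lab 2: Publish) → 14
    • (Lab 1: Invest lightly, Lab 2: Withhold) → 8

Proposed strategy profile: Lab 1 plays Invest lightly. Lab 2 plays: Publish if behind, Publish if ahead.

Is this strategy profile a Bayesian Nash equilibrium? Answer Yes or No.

Yes

Lab 1 plays Invest lightly: E[Invest lightly] = 0.2·(1) + 0.8·(1) = 1; E[Invest heavily] = -3. Best-responding. ✓
Lab 2 (research lead behind), facing Invest lightly: Publish gives 14, Withhold gives 7. Proposed Publish is best. ✓
Lab 2 (research lead ahead), facing Invest lightly: Publish gives 14, Withhold gives 8. Proposed Publish is best. ✓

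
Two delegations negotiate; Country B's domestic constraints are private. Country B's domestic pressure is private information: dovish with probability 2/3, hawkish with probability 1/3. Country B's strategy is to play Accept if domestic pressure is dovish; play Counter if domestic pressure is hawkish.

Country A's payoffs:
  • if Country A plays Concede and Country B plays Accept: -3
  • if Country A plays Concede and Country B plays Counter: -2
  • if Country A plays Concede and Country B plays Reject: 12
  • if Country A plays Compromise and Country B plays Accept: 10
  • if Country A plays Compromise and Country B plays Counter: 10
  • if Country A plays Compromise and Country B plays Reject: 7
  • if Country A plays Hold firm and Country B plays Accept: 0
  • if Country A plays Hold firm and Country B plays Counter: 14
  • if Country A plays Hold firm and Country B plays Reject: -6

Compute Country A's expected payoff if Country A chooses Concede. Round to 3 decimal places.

E[Concede] = 2/3·(-3) + 1/3·(-2) = (-2) + (-2/3) = -8/3

-2.667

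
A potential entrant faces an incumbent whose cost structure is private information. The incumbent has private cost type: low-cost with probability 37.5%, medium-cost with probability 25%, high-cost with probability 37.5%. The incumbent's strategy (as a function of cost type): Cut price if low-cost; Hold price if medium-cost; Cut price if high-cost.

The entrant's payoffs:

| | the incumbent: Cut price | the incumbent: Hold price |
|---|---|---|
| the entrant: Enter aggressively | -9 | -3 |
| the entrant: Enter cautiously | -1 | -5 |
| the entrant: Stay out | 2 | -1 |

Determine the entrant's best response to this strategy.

Stay out

E[Enter aggressively] = 0.375·(-9) + 0.25·(-3) + 0.375·(-9) = -7.5
E[Enter cautiously] = 0.375·(-1) + 0.25·(-5) + 0.375·(-1) = -2
E[Stay out] = 0.375·(2) + 0.25·(-1) + 0.375·(2) = 1.25
Best response: Stay out (1.25 is the largest).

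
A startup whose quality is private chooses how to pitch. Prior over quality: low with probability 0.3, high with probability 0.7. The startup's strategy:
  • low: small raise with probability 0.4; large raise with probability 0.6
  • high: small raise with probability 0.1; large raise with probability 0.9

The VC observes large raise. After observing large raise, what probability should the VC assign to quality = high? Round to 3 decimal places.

P(large raise) = 0.3·0.6 + 0.7·0.9 = 0.81
P(high | large raise) = (0.7·0.9) / 0.81 = 0.63 / 0.81 = 0.777778

0.778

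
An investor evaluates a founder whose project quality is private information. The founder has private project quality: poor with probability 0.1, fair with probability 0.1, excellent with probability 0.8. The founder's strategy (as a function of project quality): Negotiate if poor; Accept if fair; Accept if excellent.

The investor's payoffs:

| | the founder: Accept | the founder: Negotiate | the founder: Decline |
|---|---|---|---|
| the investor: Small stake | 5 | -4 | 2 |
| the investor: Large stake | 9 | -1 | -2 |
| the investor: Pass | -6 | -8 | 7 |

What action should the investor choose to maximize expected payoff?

Large stake

E[Small stake] = 0.1·(-4) + 0.1·(5) + 0.8·(5) = 4.1
E[Large stake] = 0.1·(-1) + 0.1·(9) + 0.8·(9) = 8
E[Pass] = 0.1·(-8) + 0.1·(-6) + 0.8·(-6) = -6.2
Best response: Large stake (8 is the largest).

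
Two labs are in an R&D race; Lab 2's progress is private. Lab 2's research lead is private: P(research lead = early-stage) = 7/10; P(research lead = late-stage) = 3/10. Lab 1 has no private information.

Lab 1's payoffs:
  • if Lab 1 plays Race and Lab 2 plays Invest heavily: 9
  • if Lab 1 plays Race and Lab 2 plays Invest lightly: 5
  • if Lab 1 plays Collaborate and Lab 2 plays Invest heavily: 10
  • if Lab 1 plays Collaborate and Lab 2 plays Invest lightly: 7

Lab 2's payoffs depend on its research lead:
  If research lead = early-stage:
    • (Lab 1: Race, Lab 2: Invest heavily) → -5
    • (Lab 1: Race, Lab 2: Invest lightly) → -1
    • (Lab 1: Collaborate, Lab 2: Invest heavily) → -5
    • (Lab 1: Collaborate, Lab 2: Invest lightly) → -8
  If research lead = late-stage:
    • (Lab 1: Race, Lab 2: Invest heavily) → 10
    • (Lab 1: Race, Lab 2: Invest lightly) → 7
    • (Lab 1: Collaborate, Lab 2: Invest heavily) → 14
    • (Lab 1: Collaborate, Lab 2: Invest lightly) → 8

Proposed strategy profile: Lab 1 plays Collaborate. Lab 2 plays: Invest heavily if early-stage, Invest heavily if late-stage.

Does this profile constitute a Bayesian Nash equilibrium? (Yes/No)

A profile is a BNE iff every type of every player is best-responding given beliefs about the other side.
Lab 1 plays Collaborate: E[Collaborate] = 7/10·(10) + 3/10·(10) = 10; E[Race] = 9. Best-responding. ✓
Lab 2 (research lead early-stage), facing Collaborate: Invest heavily gives -5, Invest lightly gives -8. Proposed Invest heavily is best. ✓
Lab 2 (research lead late-stage), facing Collaborate: Invest heavily gives 14, Invest lightly gives 8. Proposed Invest heavily is best. ✓

Yes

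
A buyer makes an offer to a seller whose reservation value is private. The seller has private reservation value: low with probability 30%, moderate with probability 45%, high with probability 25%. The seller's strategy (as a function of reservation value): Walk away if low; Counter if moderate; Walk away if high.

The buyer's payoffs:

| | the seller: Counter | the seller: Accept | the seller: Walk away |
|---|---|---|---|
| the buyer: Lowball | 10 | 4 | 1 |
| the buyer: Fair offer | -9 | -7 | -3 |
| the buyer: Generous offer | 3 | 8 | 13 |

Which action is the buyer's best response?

Generous offer

E[Lowball] = 0.3·(1) + 0.45·(10) + 0.25·(1) = 5.05
E[Fair offer] = 0.3·(-3) + 0.45·(-9) + 0.25·(-3) = -5.7
E[Generous offer] = 0.3·(13) + 0.45·(3) + 0.25·(13) = 8.5
Best response: Generous offer (8.5 is the largest).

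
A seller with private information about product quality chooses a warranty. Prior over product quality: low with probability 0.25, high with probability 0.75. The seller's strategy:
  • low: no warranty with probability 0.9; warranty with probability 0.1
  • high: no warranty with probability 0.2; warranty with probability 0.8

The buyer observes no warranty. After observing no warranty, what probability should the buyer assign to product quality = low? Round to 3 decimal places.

0.600

P(no warranty) = 0.25·0.9 + 0.75·0.2 = 0.375
P(low | no warranty) = (0.25·0.9) / 0.375 = 0.225 / 0.375 = 0.6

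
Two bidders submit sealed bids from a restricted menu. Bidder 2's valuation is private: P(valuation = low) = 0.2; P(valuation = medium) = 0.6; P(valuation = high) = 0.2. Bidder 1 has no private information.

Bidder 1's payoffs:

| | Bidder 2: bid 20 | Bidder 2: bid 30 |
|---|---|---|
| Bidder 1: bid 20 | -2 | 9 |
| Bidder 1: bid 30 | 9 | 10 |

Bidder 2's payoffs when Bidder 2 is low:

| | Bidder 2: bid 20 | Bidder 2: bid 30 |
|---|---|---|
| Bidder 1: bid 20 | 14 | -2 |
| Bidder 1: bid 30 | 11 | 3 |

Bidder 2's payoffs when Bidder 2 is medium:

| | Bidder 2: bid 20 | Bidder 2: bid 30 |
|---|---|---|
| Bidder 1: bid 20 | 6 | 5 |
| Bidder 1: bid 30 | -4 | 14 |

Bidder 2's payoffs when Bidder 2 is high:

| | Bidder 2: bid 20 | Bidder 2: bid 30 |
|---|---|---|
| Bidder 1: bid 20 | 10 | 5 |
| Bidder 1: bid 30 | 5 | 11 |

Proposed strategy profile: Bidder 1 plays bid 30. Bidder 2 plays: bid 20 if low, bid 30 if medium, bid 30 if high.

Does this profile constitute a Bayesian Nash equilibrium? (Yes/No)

A profile is a BNE iff every type of every player is best-responding given beliefs about the other side.
Bidder 1 plays bid 30: E[bid 30] = 0.2·(9) + 0.6·(10) + 0.2·(10) = 9.8; E[bid 20] = 6.8. Best-responding. ✓
Bidder 2 (valuation low), facing bid 30: bid 20 gives 11, bid 30 gives 3. Proposed bid 20 is best. ✓
Bidder 2 (valuation medium), facing bid 30: bid 20 gives -4, bid 30 gives 14. Proposed bid 30 is best. ✓
Bidder 2 (valuation high), facing bid 30: bid 20 gives 5, bid 30 gives 11. Proposed bid 30 is best. ✓

Yes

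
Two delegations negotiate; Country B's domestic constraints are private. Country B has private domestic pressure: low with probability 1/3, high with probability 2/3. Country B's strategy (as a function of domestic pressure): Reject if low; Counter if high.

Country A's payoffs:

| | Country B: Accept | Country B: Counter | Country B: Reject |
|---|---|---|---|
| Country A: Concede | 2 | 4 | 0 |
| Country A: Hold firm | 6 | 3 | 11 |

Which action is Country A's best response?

Hold firm

E[Concede] = 1/3·(0) + 2/3·(4) = 8/3
E[Hold firm] = 1/3·(11) + 2/3·(3) = 17/3
Best response: Hold firm (17/3 is the largest).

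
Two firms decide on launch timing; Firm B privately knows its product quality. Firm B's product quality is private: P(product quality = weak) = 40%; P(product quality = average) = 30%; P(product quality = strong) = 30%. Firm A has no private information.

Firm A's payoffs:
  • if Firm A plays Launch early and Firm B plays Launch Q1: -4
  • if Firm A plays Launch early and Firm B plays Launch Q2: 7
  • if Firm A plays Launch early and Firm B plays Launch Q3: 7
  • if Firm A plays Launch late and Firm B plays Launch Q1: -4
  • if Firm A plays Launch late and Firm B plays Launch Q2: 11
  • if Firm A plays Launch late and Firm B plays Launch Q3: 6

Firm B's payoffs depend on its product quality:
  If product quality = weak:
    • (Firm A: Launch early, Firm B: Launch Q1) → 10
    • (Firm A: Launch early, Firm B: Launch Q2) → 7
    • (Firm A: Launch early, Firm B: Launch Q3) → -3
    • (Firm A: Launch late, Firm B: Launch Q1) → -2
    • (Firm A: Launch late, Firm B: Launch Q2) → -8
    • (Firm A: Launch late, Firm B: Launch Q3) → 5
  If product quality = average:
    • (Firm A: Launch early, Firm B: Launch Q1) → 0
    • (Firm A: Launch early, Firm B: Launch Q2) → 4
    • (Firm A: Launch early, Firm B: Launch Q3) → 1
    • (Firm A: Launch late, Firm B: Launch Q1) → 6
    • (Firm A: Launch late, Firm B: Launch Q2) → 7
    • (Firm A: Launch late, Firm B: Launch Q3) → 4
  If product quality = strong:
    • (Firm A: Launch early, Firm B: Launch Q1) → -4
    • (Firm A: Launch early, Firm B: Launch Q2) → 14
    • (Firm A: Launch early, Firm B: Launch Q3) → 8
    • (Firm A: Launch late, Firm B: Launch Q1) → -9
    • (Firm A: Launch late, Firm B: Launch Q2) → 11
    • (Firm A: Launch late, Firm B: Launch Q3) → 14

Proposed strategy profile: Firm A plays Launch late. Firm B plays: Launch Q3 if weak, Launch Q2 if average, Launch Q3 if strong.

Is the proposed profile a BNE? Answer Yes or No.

Firm A plays Launch late: E[Launch late] = 0.4·(6) + 0.3·(11) + 0.3·(6) = 7.5; E[Launch early] = 7. Best-responding. ✓
Firm B (product quality weak), facing Launch late: Launch Q1 gives -2, Launch Q2 gives -8, Launch Q3 gives 5. Proposed Launch Q3 is best. ✓
Firm B (product quality average), facing Launch late: Launch Q1 gives 6, Launch Q2 gives 7, Launch Q3 gives 4. Proposed Launch Q2 is best. ✓
Firm B (product quality strong), facing Launch late: Launch Q1 gives -9, Launch Q2 gives 11, Launch Q3 gives 14. Proposed Launch Q3 is best. ✓

Yes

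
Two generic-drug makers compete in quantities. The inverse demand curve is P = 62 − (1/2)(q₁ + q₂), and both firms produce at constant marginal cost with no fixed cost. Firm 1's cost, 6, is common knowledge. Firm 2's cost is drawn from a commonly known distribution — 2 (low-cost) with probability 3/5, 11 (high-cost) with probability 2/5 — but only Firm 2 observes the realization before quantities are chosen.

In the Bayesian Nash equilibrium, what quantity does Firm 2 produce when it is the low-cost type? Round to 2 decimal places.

41.47

Type-c best response for Firm 2: q₂(c) = (62 − c) − q₁/2.
Firm 1 maximizes expected profit; its first-order condition is 62 − q₁ − (1/2)E[q₂] − 6 = 0.
Substituting E[q₂] and solving: E[c₂] = 5.6, so q₁ = (62 − 2·6 + 5.6)/(3/2) = 37.0667.
q₂(low-cost) = (62 − 2 − (1/2)·37.0667) = 41.4667.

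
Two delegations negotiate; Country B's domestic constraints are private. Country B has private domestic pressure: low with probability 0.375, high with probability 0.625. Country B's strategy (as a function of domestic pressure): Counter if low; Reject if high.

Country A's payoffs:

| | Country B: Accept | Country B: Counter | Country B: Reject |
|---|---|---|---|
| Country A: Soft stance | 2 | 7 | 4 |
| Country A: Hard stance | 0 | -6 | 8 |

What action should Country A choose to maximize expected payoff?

E[Soft stance] = 0.375·(7) + 0.625·(4) = 5.125
E[Hard stance] = 0.375·(-6) + 0.625·(8) = 2.75
Best response: Soft stance (5.125 is the largest).

Soft stance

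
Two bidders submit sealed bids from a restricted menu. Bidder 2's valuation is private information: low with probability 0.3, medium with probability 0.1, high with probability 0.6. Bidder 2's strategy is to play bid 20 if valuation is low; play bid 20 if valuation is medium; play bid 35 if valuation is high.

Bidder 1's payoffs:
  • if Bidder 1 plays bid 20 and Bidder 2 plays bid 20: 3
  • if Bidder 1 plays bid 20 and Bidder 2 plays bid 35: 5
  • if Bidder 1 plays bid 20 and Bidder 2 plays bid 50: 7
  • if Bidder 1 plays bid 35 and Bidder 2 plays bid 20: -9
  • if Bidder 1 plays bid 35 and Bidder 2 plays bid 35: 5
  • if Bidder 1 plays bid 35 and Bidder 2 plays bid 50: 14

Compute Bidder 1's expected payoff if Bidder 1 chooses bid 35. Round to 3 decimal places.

Take the expectation over Bidder 2's valuation, weighting each type's action by its prior probability.
E[bid 35] = 0.3·(-9) + 0.1·(-9) + 0.6·5 = (-2.7) + (-0.9) + 3 = -0.6

-0.600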